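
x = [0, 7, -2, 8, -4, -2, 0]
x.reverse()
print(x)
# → [0, -2, -4, 8, -2, 7, 0]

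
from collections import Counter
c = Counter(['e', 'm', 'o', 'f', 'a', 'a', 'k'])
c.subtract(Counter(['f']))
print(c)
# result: Counter({'a': 2, 'e': 1, 'm': 1, 'o': 1, 'k': 1, 'f': 0})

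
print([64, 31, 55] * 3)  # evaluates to [64, 31, 55, 64, 31, 55, 64, 31, 55]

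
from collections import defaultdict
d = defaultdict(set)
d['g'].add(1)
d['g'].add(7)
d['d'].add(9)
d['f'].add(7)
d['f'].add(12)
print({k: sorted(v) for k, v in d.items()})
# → {'g': [1, 7], 'd': [9], 'f': [7, 12]}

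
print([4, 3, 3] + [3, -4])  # [4, 3, 3, 3, -4]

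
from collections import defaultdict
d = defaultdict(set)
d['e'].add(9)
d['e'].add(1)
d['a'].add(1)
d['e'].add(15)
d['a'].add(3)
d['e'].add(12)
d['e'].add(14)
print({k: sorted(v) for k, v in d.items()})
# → {'e': [1, 9, 12, 14, 15], 'a': [1, 3]}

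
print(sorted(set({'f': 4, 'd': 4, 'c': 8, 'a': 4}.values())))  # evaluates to [4, 8]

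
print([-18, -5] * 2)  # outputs [-18, -5, -18, -5]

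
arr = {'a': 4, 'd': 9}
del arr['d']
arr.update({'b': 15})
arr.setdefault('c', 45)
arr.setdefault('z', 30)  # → 30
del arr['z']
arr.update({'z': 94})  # {'a': 4, 'b': 15, 'c': 45, 'z': 94}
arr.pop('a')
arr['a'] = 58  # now {'b': 15, 'c': 45, 'z': 94, 'a': 58}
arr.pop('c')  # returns 45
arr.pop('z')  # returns 94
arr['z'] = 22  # {'b': 15, 'a': 58, 'z': 22}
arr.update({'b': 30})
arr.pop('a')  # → 58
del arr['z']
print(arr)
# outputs {'b': 30}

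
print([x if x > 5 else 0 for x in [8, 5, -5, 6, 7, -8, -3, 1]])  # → [8, 0, 0, 6, 7, 0, 0, 0]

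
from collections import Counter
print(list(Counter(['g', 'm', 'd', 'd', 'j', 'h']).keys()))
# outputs ['g', 'm', 'd', 'j', 'h']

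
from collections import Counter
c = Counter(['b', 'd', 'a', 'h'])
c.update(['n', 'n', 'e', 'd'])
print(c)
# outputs Counter({'d': 2, 'n': 2, 'b': 1, 'a': 1, 'h': 1, 'e': 1})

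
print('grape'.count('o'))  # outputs 0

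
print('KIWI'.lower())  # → kiwi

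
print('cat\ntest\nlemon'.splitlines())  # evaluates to ['cat', 'test', 'lemon']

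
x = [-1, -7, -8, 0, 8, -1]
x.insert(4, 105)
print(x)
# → [-1, -7, -8, 0, 105, 8, -1]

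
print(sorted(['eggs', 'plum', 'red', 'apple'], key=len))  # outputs ['red', 'eggs', 'plum', 'apple']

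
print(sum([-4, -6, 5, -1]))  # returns -6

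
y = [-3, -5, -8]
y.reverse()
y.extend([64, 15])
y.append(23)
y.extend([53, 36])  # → [-8, -5, -3, 64, 15, 23, 53, 36]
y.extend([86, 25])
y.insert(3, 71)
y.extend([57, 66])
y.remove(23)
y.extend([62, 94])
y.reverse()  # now [94, 62, 66, 57, 25, 86, 36, 53, 15, 64, 71, -3, -5, -8]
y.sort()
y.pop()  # 94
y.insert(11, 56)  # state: [-8, -5, -3, 15, 25, 36, 53, 57, 62, 64, 66, 56, 71, 86]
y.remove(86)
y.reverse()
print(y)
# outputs [71, 56, 66, 64, 62, 57, 53, 36, 25, 15, -3, -5, -8]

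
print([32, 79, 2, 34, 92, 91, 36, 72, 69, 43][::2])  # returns [32, 2, 92, 36, 69]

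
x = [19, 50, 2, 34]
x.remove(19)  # [50, 2, 34]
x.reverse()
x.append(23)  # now [34, 2, 50, 23]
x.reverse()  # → [23, 50, 2, 34]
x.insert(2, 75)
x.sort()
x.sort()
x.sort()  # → [2, 23, 34, 50, 75]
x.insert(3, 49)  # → [2, 23, 34, 49, 50, 75]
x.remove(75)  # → [2, 23, 34, 49, 50]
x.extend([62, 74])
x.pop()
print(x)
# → [2, 23, 34, 49, 50, 62]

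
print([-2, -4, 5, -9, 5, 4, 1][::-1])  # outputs [1, 4, 5, -9, 5, -4, -2]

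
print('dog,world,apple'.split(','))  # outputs ['dog', 'world', 'apple']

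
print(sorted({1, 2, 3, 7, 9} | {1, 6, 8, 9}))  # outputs [1, 2, 3, 6, 7, 8, 9]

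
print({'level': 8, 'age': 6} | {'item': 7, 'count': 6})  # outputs {'level': 8, 'age': 6, 'item': 7, 'count': 6}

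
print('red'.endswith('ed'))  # True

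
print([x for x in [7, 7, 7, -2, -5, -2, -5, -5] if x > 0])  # [7, 7, 7]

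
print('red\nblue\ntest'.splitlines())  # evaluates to ['red', 'blue', 'test']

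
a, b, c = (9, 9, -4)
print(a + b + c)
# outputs 14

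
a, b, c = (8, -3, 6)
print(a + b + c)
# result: 11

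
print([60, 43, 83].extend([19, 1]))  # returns None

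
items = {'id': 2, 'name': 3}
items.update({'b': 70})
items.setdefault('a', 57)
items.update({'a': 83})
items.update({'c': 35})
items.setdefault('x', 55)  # 55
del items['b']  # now {'id': 2, 'name': 3, 'a': 83, 'c': 35, 'x': 55}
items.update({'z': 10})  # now {'id': 2, 'name': 3, 'a': 83, 'c': 35, 'x': 55, 'z': 10}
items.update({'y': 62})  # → {'id': 2, 'name': 3, 'a': 83, 'c': 35, 'x': 55, 'z': 10, 'y': 62}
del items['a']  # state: {'id': 2, 'name': 3, 'c': 35, 'x': 55, 'z': 10, 'y': 62}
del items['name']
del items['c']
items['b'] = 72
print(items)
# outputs {'id': 2, 'x': 55, 'z': 10, 'y': 62, 'b': 72}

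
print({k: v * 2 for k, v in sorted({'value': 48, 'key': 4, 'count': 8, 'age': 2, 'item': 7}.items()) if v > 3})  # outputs {'count': 16, 'item': 14, 'key': 8, 'value': 96}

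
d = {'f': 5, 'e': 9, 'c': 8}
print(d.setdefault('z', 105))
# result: 105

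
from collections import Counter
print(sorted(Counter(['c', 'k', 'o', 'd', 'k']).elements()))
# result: ['c', 'd', 'k', 'k', 'o']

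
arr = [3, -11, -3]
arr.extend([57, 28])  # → [3, -11, -3, 57, 28]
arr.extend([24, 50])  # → [3, -11, -3, 57, 28, 24, 50]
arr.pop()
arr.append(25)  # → [3, -11, -3, 57, 28, 24, 25]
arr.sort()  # [-11, -3, 3, 24, 25, 28, 57]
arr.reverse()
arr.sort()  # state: [-11, -3, 3, 24, 25, 28, 57]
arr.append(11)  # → [-11, -3, 3, 24, 25, 28, 57, 11]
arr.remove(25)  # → [-11, -3, 3, 24, 28, 57, 11]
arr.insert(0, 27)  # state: [27, -11, -3, 3, 24, 28, 57, 11]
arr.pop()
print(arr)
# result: [27, -11, -3, 3, 24, 28, 57]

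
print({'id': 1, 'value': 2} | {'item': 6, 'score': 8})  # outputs {'id': 1, 'value': 2, 'item': 6, 'score': 8}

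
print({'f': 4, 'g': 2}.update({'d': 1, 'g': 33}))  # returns None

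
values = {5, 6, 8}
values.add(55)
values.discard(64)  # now {5, 6, 8, 55}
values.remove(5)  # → {6, 8, 55}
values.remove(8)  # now {6, 55}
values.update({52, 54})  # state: {6, 52, 54, 55}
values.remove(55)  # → {6, 52, 54}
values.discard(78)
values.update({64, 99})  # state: {6, 52, 54, 64, 99}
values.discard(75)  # {6, 52, 54, 64, 99}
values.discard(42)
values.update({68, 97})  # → {6, 52, 54, 64, 68, 97, 99}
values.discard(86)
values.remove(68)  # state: {6, 52, 54, 64, 97, 99}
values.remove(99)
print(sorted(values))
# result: [6, 52, 54, 64, 97]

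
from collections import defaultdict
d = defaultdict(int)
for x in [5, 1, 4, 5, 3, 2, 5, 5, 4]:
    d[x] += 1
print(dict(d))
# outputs {5: 4, 1: 1, 4: 2, 3: 1, 2: 1}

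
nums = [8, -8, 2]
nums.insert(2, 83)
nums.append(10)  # [8, -8, 83, 2, 10]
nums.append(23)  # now [8, -8, 83, 2, 10, 23]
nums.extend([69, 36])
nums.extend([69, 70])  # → [8, -8, 83, 2, 10, 23, 69, 36, 69, 70]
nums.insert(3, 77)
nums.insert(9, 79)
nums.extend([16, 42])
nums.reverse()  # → [42, 16, 70, 69, 79, 36, 69, 23, 10, 2, 77, 83, -8, 8]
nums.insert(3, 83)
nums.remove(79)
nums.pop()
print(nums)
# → [42, 16, 70, 83, 69, 36, 69, 23, 10, 2, 77, 83, -8]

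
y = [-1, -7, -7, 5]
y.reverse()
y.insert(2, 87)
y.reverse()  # [-1, -7, 87, -7, 5]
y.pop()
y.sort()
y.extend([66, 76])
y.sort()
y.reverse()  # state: [87, 76, 66, -1, -7, -7]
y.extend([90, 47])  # [87, 76, 66, -1, -7, -7, 90, 47]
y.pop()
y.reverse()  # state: [90, -7, -7, -1, 66, 76, 87]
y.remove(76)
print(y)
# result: [90, -7, -7, -1, 66, 87]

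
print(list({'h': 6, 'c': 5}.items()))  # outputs [('h', 6), ('c', 5)]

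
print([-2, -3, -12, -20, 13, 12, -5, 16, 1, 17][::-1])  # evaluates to [17, 1, 16, -5, 12, 13, -20, -12, -3, -2]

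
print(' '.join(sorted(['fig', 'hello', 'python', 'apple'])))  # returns apple fig hello python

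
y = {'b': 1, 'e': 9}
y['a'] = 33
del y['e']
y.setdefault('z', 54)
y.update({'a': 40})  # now {'b': 1, 'a': 40, 'z': 54}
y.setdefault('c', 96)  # 96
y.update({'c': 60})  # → {'b': 1, 'a': 40, 'z': 54, 'c': 60}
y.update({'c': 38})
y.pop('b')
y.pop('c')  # 38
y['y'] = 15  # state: {'a': 40, 'z': 54, 'y': 15}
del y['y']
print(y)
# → {'a': 40, 'z': 54}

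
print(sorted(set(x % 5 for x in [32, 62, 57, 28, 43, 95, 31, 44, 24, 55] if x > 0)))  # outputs [0, 1, 2, 3, 4]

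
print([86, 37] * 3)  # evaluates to [86, 37, 86, 37, 86, 37]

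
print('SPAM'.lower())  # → spam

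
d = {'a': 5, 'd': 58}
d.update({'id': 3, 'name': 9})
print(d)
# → {'a': 5, 'd': 58, 'id': 3, 'name': 9}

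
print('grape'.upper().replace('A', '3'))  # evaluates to GR3PE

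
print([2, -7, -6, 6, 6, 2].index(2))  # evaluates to 0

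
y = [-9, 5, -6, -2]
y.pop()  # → -2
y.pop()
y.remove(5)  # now [-9]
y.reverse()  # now [-9]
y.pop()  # -9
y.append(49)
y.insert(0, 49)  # [49, 49]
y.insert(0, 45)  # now [45, 49, 49]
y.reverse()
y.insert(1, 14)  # [49, 14, 49, 45]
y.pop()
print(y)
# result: [49, 14, 49]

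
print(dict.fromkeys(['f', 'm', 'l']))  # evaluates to {'f': None, 'm': None, 'l': None}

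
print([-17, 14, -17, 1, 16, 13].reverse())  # None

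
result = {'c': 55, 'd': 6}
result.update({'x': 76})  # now {'c': 55, 'd': 6, 'x': 76}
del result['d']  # {'c': 55, 'x': 76}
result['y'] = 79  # {'c': 55, 'x': 76, 'y': 79}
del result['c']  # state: {'x': 76, 'y': 79}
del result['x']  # {'y': 79}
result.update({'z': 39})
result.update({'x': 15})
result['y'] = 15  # {'y': 15, 'z': 39, 'x': 15}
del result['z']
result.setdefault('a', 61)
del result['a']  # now {'y': 15, 'x': 15}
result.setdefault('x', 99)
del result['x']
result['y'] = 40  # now {'y': 40}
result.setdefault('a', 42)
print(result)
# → {'y': 40, 'a': 42}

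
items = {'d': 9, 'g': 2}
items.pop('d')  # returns 9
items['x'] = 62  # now {'g': 2, 'x': 62}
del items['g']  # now {'x': 62}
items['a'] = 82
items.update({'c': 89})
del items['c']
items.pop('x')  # 62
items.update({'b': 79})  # {'a': 82, 'b': 79}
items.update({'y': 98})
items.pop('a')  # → 82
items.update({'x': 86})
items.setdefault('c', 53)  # 53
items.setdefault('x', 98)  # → 86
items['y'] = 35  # {'b': 79, 'y': 35, 'x': 86, 'c': 53}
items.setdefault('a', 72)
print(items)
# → {'b': 79, 'y': 35, 'x': 86, 'c': 53, 'a': 72}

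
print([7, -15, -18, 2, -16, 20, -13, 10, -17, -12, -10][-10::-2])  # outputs [-15]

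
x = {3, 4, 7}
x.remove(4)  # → {3, 7}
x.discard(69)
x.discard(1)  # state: {3, 7}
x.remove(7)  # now {3}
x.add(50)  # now {3, 50}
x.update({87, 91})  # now {3, 50, 87, 91}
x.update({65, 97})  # {3, 50, 65, 87, 91, 97}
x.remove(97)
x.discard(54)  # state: {3, 50, 65, 87, 91}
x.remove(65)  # {3, 50, 87, 91}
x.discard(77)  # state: {3, 50, 87, 91}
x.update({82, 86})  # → {3, 50, 82, 86, 87, 91}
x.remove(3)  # {50, 82, 86, 87, 91}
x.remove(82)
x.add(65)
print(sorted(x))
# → [50, 65, 86, 87, 91]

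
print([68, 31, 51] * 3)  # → [68, 31, 51, 68, 31, 51, 68, 31, 51]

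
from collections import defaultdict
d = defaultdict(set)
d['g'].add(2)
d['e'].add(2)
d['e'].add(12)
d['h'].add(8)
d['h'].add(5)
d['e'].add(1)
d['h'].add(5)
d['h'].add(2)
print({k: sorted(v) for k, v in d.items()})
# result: {'g': [2], 'e': [1, 2, 12], 'h': [2, 5, 8]}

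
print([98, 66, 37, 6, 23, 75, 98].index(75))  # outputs 5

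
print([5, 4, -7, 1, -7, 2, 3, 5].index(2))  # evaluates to 5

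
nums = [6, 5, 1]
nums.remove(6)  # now [5, 1]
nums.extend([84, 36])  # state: [5, 1, 84, 36]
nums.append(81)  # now [5, 1, 84, 36, 81]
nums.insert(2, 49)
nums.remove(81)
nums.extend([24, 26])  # [5, 1, 49, 84, 36, 24, 26]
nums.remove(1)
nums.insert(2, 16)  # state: [5, 49, 16, 84, 36, 24, 26]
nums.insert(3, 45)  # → [5, 49, 16, 45, 84, 36, 24, 26]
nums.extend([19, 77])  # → [5, 49, 16, 45, 84, 36, 24, 26, 19, 77]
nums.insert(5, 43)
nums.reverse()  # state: [77, 19, 26, 24, 36, 43, 84, 45, 16, 49, 5]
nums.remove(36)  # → [77, 19, 26, 24, 43, 84, 45, 16, 49, 5]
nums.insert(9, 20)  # [77, 19, 26, 24, 43, 84, 45, 16, 49, 20, 5]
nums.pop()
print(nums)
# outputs [77, 19, 26, 24, 43, 84, 45, 16, 49, 20]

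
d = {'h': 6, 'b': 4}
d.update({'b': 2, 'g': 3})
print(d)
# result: {'h': 6, 'b': 2, 'g': 3}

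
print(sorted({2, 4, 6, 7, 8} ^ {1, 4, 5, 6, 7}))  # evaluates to [1, 2, 5, 8]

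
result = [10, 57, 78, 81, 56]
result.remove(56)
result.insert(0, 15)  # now [15, 10, 57, 78, 81]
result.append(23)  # [15, 10, 57, 78, 81, 23]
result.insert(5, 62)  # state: [15, 10, 57, 78, 81, 62, 23]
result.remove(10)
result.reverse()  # [23, 62, 81, 78, 57, 15]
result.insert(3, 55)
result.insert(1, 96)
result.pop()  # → 15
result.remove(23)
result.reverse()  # [57, 78, 55, 81, 62, 96]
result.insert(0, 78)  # [78, 57, 78, 55, 81, 62, 96]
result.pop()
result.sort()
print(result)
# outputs [55, 57, 62, 78, 78, 81]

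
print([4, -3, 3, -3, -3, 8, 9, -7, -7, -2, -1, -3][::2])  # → [4, 3, -3, 9, -7, -1]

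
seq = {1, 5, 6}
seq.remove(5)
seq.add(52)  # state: {1, 6, 52}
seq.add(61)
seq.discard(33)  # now {1, 6, 52, 61}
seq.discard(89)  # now {1, 6, 52, 61}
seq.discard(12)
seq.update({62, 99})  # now {1, 6, 52, 61, 62, 99}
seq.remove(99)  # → {1, 6, 52, 61, 62}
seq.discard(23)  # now {1, 6, 52, 61, 62}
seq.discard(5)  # {1, 6, 52, 61, 62}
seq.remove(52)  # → {1, 6, 61, 62}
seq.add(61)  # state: {1, 6, 61, 62}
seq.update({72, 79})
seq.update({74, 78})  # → {1, 6, 61, 62, 72, 74, 78, 79}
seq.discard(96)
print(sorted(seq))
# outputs [1, 6, 61, 62, 72, 74, 78, 79]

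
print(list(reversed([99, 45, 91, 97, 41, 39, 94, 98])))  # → [98, 94, 39, 41, 97, 91, 45, 99]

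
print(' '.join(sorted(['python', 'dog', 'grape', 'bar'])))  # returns bar dog grape python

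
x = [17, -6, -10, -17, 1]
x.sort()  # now [-17, -10, -6, 1, 17]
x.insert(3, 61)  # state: [-17, -10, -6, 61, 1, 17]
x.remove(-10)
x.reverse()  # [17, 1, 61, -6, -17]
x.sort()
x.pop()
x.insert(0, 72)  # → [72, -17, -6, 1, 17]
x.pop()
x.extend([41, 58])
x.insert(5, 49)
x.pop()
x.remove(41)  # [72, -17, -6, 1, 49]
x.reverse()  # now [49, 1, -6, -17, 72]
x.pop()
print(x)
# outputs [49, 1, -6, -17]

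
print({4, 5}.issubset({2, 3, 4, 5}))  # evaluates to True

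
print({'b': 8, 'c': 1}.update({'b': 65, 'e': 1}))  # None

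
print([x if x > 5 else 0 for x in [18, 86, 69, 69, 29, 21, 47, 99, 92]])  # [18, 86, 69, 69, 29, 21, 47, 99, 92]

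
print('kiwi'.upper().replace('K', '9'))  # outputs 9IWI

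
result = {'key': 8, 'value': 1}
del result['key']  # {'value': 1}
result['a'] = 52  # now {'value': 1, 'a': 52}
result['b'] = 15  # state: {'value': 1, 'a': 52, 'b': 15}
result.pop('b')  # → 15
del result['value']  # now {'a': 52}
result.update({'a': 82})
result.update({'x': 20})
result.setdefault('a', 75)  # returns 82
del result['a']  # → {'x': 20}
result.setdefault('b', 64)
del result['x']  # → {'b': 64}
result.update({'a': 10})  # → {'b': 64, 'a': 10}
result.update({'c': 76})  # {'b': 64, 'a': 10, 'c': 76}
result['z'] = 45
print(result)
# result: {'b': 64, 'a': 10, 'c': 76, 'z': 45}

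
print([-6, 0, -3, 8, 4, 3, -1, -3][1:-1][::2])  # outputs [0, 8, 3]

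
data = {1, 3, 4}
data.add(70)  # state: {1, 3, 4, 70}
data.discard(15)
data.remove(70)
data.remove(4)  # {1, 3}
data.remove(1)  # {3}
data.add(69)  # {3, 69}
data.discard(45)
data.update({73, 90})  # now {3, 69, 73, 90}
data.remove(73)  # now {3, 69, 90}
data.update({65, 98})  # {3, 65, 69, 90, 98}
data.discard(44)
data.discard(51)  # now {3, 65, 69, 90, 98}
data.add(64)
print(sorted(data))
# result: [3, 64, 65, 69, 90, 98]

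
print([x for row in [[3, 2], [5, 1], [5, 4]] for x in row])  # [3, 2, 5, 1, 5, 4]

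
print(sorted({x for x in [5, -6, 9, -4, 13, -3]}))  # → [-6, -4, -3, 5, 9, 13]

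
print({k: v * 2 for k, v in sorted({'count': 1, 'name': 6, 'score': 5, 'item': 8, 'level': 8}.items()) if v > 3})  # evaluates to {'item': 16, 'level': 16, 'name': 12, 'score': 10}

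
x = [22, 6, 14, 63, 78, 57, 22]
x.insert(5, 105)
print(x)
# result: [22, 6, 14, 63, 78, 105, 57, 22]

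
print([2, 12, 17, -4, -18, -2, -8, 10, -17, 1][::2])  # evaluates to [2, 17, -18, -8, -17]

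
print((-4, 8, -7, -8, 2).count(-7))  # 1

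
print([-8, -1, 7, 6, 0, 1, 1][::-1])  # [1, 1, 0, 6, 7, -1, -8]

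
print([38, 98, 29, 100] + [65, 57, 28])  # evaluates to [38, 98, 29, 100, 65, 57, 28]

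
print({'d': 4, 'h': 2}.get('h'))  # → 2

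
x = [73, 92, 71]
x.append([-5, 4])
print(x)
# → [73, 92, 71, [-5, 4]]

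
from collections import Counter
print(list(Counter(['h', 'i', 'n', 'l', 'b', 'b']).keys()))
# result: ['h', 'i', 'n', 'l', 'b']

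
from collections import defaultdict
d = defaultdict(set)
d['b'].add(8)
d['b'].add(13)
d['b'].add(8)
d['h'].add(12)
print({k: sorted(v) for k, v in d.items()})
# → {'b': [8, 13], 'h': [12]}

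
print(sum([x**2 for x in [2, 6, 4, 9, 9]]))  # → 218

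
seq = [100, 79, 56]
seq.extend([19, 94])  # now [100, 79, 56, 19, 94]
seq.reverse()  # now [94, 19, 56, 79, 100]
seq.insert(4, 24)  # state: [94, 19, 56, 79, 24, 100]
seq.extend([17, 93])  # [94, 19, 56, 79, 24, 100, 17, 93]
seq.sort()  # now [17, 19, 24, 56, 79, 93, 94, 100]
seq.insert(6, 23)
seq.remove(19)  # [17, 24, 56, 79, 93, 23, 94, 100]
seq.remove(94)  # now [17, 24, 56, 79, 93, 23, 100]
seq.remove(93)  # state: [17, 24, 56, 79, 23, 100]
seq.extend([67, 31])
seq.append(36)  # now [17, 24, 56, 79, 23, 100, 67, 31, 36]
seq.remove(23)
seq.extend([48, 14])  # [17, 24, 56, 79, 100, 67, 31, 36, 48, 14]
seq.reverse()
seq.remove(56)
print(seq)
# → [14, 48, 36, 31, 67, 100, 79, 24, 17]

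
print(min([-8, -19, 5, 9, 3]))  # -19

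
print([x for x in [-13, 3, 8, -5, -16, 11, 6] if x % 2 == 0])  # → [8, -16, 6]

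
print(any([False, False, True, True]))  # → True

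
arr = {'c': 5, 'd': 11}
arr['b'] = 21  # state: {'c': 5, 'd': 11, 'b': 21}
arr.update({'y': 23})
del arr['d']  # {'c': 5, 'b': 21, 'y': 23}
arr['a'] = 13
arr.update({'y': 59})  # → {'c': 5, 'b': 21, 'y': 59, 'a': 13}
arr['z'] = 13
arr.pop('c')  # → 5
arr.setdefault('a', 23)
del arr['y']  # {'b': 21, 'a': 13, 'z': 13}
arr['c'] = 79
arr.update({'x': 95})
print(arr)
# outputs {'b': 21, 'a': 13, 'z': 13, 'c': 79, 'x': 95}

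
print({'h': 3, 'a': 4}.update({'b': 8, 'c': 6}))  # None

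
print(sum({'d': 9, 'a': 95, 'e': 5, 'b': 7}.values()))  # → 116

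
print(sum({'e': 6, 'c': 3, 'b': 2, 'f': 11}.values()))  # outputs 22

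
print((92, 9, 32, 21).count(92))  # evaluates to 1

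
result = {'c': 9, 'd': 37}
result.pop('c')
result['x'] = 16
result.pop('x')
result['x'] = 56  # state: {'d': 37, 'x': 56}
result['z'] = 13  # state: {'d': 37, 'x': 56, 'z': 13}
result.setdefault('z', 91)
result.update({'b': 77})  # {'d': 37, 'x': 56, 'z': 13, 'b': 77}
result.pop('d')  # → 37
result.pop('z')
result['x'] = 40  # {'x': 40, 'b': 77}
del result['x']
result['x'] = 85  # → {'b': 77, 'x': 85}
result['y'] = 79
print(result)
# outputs {'b': 77, 'x': 85, 'y': 79}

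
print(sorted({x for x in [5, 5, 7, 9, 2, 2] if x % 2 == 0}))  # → [2]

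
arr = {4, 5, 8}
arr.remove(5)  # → {4, 8}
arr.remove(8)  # {4}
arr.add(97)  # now {4, 97}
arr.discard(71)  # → {4, 97}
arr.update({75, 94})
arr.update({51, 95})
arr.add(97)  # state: {4, 51, 75, 94, 95, 97}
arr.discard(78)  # {4, 51, 75, 94, 95, 97}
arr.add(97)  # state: {4, 51, 75, 94, 95, 97}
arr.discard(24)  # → {4, 51, 75, 94, 95, 97}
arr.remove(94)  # {4, 51, 75, 95, 97}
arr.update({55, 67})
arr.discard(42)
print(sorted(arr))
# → [4, 51, 55, 67, 75, 95, 97]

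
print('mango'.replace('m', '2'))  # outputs 2ango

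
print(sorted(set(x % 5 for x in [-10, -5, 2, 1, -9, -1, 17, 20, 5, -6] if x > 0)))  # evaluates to [0, 1, 2]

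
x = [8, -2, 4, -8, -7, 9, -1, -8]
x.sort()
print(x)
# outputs [-8, -8, -7, -2, -1, 4, 8, 9]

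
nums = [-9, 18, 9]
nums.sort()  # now [-9, 9, 18]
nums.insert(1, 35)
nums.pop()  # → 18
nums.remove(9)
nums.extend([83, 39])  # [-9, 35, 83, 39]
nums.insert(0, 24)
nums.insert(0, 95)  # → [95, 24, -9, 35, 83, 39]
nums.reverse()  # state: [39, 83, 35, -9, 24, 95]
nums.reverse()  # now [95, 24, -9, 35, 83, 39]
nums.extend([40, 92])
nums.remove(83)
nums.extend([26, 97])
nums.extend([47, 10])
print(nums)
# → [95, 24, -9, 35, 39, 40, 92, 26, 97, 47, 10]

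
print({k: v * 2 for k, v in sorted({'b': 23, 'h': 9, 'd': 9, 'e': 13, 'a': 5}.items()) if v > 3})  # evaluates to {'a': 10, 'b': 46, 'd': 18, 'e': 26, 'h': 18}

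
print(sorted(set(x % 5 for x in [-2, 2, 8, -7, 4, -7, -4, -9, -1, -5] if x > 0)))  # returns [2, 3, 4]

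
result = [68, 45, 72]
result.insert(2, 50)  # [68, 45, 50, 72]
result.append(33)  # [68, 45, 50, 72, 33]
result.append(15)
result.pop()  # 15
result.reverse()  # [33, 72, 50, 45, 68]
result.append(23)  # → [33, 72, 50, 45, 68, 23]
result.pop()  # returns 23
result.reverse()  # [68, 45, 50, 72, 33]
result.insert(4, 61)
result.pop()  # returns 33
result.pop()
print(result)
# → [68, 45, 50, 72]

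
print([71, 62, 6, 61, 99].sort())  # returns None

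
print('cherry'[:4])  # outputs cher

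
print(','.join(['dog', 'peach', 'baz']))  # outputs dog,peach,baz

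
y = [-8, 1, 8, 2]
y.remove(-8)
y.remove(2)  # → [1, 8]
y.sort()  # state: [1, 8]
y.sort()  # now [1, 8]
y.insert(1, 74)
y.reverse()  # [8, 74, 1]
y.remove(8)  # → [74, 1]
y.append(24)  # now [74, 1, 24]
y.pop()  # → 24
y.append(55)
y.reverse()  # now [55, 1, 74]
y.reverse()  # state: [74, 1, 55]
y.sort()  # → [1, 55, 74]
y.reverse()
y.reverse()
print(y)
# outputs [1, 55, 74]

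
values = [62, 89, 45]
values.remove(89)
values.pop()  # 45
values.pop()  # 62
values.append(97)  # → [97]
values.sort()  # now [97]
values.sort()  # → [97]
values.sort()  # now [97]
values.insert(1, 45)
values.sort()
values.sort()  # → [45, 97]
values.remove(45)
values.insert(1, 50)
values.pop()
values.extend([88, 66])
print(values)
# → [97, 88, 66]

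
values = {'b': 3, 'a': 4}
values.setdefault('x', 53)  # 53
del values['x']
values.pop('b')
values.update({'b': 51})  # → {'a': 4, 'b': 51}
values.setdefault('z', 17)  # 17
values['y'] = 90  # {'a': 4, 'b': 51, 'z': 17, 'y': 90}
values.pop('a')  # 4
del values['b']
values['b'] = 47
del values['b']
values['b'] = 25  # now {'z': 17, 'y': 90, 'b': 25}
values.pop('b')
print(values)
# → {'z': 17, 'y': 90}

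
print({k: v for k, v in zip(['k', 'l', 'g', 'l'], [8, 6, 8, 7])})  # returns {'k': 8, 'l': 7, 'g': 8}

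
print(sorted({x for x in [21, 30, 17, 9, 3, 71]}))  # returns [3, 9, 17, 21, 30, 71]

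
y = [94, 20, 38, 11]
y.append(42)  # [94, 20, 38, 11, 42]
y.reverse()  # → [42, 11, 38, 20, 94]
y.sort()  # [11, 20, 38, 42, 94]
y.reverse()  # [94, 42, 38, 20, 11]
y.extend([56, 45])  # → [94, 42, 38, 20, 11, 56, 45]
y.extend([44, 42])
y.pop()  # 42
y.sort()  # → [11, 20, 38, 42, 44, 45, 56, 94]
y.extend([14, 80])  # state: [11, 20, 38, 42, 44, 45, 56, 94, 14, 80]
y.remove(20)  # [11, 38, 42, 44, 45, 56, 94, 14, 80]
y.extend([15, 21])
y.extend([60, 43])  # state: [11, 38, 42, 44, 45, 56, 94, 14, 80, 15, 21, 60, 43]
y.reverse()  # [43, 60, 21, 15, 80, 14, 94, 56, 45, 44, 42, 38, 11]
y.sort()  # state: [11, 14, 15, 21, 38, 42, 43, 44, 45, 56, 60, 80, 94]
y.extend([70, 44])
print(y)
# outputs [11, 14, 15, 21, 38, 42, 43, 44, 45, 56, 60, 80, 94, 70, 44]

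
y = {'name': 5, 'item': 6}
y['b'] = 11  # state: {'name': 5, 'item': 6, 'b': 11}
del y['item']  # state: {'name': 5, 'b': 11}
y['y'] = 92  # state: {'name': 5, 'b': 11, 'y': 92}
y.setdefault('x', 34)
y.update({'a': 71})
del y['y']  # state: {'name': 5, 'b': 11, 'x': 34, 'a': 71}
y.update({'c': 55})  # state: {'name': 5, 'b': 11, 'x': 34, 'a': 71, 'c': 55}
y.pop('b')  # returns 11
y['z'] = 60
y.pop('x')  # 34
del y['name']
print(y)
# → {'a': 71, 'c': 55, 'z': 60}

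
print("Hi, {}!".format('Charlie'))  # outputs Hi, Charlie!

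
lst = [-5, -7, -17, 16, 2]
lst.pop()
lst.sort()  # [-17, -7, -5, 16]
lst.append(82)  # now [-17, -7, -5, 16, 82]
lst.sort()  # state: [-17, -7, -5, 16, 82]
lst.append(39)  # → [-17, -7, -5, 16, 82, 39]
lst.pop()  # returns 39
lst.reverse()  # [82, 16, -5, -7, -17]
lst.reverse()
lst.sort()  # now [-17, -7, -5, 16, 82]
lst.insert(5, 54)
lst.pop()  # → 54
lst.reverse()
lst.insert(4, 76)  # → [82, 16, -5, -7, 76, -17]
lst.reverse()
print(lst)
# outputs [-17, 76, -7, -5, 16, 82]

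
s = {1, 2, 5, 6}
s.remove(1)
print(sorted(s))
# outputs [2, 5, 6]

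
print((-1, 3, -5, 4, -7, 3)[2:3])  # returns (-5,)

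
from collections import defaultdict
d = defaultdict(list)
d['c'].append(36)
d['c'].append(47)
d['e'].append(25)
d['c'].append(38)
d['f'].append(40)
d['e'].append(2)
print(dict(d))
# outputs {'c': [36, 47, 38], 'e': [25, 2], 'f': [40]}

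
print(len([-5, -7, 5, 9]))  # 4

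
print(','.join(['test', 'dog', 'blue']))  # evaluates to test,dog,blue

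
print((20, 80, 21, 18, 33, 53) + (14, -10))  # (20, 80, 21, 18, 33, 53, 14, -10)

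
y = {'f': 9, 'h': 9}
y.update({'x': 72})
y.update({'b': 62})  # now {'f': 9, 'h': 9, 'x': 72, 'b': 62}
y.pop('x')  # 72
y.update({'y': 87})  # {'f': 9, 'h': 9, 'b': 62, 'y': 87}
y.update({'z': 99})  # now {'f': 9, 'h': 9, 'b': 62, 'y': 87, 'z': 99}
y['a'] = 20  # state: {'f': 9, 'h': 9, 'b': 62, 'y': 87, 'z': 99, 'a': 20}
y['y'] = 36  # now {'f': 9, 'h': 9, 'b': 62, 'y': 36, 'z': 99, 'a': 20}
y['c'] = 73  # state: {'f': 9, 'h': 9, 'b': 62, 'y': 36, 'z': 99, 'a': 20, 'c': 73}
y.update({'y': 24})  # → {'f': 9, 'h': 9, 'b': 62, 'y': 24, 'z': 99, 'a': 20, 'c': 73}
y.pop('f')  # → 9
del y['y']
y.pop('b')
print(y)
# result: {'h': 9, 'z': 99, 'a': 20, 'c': 73}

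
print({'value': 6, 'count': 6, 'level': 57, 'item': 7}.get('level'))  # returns 57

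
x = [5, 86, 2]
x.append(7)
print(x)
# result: [5, 86, 2, 7]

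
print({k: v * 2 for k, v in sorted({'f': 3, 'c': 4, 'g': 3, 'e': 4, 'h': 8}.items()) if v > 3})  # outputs {'c': 8, 'e': 8, 'h': 16}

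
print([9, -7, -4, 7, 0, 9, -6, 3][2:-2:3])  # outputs [-4, 9]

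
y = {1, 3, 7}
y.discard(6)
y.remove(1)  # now {3, 7}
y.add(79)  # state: {3, 7, 79}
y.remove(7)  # {3, 79}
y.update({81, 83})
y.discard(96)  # {3, 79, 81, 83}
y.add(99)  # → {3, 79, 81, 83, 99}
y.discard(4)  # {3, 79, 81, 83, 99}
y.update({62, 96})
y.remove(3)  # {62, 79, 81, 83, 96, 99}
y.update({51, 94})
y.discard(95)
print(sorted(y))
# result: [51, 62, 79, 81, 83, 94, 96, 99]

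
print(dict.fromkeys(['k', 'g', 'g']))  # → {'k': None, 'g': None}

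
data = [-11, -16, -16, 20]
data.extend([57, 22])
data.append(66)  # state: [-11, -16, -16, 20, 57, 22, 66]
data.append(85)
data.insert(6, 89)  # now [-11, -16, -16, 20, 57, 22, 89, 66, 85]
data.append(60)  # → [-11, -16, -16, 20, 57, 22, 89, 66, 85, 60]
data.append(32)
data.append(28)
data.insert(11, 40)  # [-11, -16, -16, 20, 57, 22, 89, 66, 85, 60, 32, 40, 28]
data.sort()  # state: [-16, -16, -11, 20, 22, 28, 32, 40, 57, 60, 66, 85, 89]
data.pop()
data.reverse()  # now [85, 66, 60, 57, 40, 32, 28, 22, 20, -11, -16, -16]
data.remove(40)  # [85, 66, 60, 57, 32, 28, 22, 20, -11, -16, -16]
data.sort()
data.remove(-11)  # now [-16, -16, 20, 22, 28, 32, 57, 60, 66, 85]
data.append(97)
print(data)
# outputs [-16, -16, 20, 22, 28, 32, 57, 60, 66, 85, 97]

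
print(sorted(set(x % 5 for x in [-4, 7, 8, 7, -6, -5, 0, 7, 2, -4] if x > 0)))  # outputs [2, 3]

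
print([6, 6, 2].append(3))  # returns None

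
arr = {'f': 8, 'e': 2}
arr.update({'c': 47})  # {'f': 8, 'e': 2, 'c': 47}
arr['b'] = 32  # {'f': 8, 'e': 2, 'c': 47, 'b': 32}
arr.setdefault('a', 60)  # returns 60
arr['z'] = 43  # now {'f': 8, 'e': 2, 'c': 47, 'b': 32, 'a': 60, 'z': 43}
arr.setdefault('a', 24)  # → 60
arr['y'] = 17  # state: {'f': 8, 'e': 2, 'c': 47, 'b': 32, 'a': 60, 'z': 43, 'y': 17}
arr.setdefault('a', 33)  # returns 60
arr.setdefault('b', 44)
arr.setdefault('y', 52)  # 17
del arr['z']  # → {'f': 8, 'e': 2, 'c': 47, 'b': 32, 'a': 60, 'y': 17}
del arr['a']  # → {'f': 8, 'e': 2, 'c': 47, 'b': 32, 'y': 17}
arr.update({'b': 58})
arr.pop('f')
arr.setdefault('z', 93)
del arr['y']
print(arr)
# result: {'e': 2, 'c': 47, 'b': 58, 'z': 93}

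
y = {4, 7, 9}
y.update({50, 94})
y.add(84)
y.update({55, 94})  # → {4, 7, 9, 50, 55, 84, 94}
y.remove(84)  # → {4, 7, 9, 50, 55, 94}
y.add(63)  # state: {4, 7, 9, 50, 55, 63, 94}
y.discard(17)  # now {4, 7, 9, 50, 55, 63, 94}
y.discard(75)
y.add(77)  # {4, 7, 9, 50, 55, 63, 77, 94}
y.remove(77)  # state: {4, 7, 9, 50, 55, 63, 94}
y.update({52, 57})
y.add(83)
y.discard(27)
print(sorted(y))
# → [4, 7, 9, 50, 52, 55, 57, 63, 83, 94]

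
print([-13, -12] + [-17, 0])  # [-13, -12, -17, 0]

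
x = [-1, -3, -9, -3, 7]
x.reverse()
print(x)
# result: [7, -3, -9, -3, -1]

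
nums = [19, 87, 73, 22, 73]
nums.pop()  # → 73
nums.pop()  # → 22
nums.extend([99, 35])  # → [19, 87, 73, 99, 35]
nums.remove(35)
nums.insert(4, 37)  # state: [19, 87, 73, 99, 37]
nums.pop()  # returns 37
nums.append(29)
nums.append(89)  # [19, 87, 73, 99, 29, 89]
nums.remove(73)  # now [19, 87, 99, 29, 89]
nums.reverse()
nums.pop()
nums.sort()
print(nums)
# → [29, 87, 89, 99]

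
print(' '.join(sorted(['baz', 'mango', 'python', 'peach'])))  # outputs baz mango peach python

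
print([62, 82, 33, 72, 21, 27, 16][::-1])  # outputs [16, 27, 21, 72, 33, 82, 62]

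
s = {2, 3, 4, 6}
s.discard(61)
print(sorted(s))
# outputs [2, 3, 4, 6]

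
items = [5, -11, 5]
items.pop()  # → 5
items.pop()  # -11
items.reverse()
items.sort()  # [5]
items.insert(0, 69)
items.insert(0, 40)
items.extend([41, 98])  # [40, 69, 5, 41, 98]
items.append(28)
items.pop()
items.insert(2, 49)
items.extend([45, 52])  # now [40, 69, 49, 5, 41, 98, 45, 52]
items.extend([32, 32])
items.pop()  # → 32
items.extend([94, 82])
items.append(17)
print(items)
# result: [40, 69, 49, 5, 41, 98, 45, 52, 32, 94, 82, 17]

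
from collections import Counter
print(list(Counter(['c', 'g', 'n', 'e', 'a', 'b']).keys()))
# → ['c', 'g', 'n', 'e', 'a', 'b']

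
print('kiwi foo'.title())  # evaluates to Kiwi Foo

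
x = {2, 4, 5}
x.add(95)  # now {2, 4, 5, 95}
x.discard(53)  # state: {2, 4, 5, 95}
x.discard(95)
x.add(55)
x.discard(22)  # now {2, 4, 5, 55}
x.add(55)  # {2, 4, 5, 55}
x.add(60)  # {2, 4, 5, 55, 60}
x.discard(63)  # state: {2, 4, 5, 55, 60}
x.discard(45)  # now {2, 4, 5, 55, 60}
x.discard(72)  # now {2, 4, 5, 55, 60}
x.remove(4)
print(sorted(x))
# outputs [2, 5, 55, 60]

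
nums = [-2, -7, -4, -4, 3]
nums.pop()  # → 3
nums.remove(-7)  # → [-2, -4, -4]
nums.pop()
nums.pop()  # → -4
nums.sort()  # [-2]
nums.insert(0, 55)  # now [55, -2]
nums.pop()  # -2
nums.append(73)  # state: [55, 73]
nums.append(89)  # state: [55, 73, 89]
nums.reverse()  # [89, 73, 55]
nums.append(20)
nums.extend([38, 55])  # [89, 73, 55, 20, 38, 55]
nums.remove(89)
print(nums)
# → [73, 55, 20, 38, 55]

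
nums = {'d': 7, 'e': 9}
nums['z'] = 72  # {'d': 7, 'e': 9, 'z': 72}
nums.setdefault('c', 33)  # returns 33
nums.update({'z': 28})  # {'d': 7, 'e': 9, 'z': 28, 'c': 33}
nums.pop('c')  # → 33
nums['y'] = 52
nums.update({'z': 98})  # {'d': 7, 'e': 9, 'z': 98, 'y': 52}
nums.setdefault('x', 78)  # 78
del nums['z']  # {'d': 7, 'e': 9, 'y': 52, 'x': 78}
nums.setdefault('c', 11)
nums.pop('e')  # 9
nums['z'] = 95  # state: {'d': 7, 'y': 52, 'x': 78, 'c': 11, 'z': 95}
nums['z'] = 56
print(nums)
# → {'d': 7, 'y': 52, 'x': 78, 'c': 11, 'z': 56}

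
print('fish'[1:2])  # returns i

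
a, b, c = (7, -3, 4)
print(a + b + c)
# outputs 8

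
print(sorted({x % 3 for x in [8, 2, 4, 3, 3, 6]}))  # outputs [0, 1, 2]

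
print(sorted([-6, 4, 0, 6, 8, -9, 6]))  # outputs [-9, -6, 0, 4, 6, 6, 8]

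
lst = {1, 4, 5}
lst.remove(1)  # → {4, 5}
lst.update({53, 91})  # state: {4, 5, 53, 91}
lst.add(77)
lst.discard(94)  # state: {4, 5, 53, 77, 91}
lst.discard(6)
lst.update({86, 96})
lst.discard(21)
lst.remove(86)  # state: {4, 5, 53, 77, 91, 96}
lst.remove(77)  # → {4, 5, 53, 91, 96}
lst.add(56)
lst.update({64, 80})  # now {4, 5, 53, 56, 64, 80, 91, 96}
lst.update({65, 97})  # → {4, 5, 53, 56, 64, 65, 80, 91, 96, 97}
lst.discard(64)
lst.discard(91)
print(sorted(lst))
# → [4, 5, 53, 56, 65, 80, 96, 97]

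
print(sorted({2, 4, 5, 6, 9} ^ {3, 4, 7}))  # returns [2, 3, 5, 6, 7, 9]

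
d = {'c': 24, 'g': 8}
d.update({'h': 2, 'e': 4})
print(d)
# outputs {'c': 24, 'g': 8, 'h': 2, 'e': 4}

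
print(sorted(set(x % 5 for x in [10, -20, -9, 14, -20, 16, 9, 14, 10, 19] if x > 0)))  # [0, 1, 4]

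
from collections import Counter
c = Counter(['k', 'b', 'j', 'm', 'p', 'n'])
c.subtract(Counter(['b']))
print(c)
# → Counter({'k': 1, 'j': 1, 'm': 1, 'p': 1, 'n': 1, 'b': 0})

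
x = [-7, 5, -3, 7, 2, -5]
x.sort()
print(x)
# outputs [-7, -5, -3, 2, 5, 7]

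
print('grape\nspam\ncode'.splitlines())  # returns ['grape', 'spam', 'code']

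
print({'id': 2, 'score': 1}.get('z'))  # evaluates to None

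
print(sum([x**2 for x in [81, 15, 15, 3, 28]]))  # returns 7804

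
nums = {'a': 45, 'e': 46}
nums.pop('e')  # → 46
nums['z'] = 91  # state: {'a': 45, 'z': 91}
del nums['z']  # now {'a': 45}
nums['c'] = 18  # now {'a': 45, 'c': 18}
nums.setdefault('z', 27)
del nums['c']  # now {'a': 45, 'z': 27}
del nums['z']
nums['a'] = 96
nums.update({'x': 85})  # {'a': 96, 'x': 85}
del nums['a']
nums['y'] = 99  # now {'x': 85, 'y': 99}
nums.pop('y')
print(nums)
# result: {'x': 85}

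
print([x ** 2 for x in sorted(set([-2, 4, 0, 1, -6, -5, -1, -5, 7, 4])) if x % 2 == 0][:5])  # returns [36, 4, 0, 16]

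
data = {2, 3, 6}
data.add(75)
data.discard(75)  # {2, 3, 6}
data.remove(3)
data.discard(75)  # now {2, 6}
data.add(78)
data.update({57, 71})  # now {2, 6, 57, 71, 78}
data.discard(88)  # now {2, 6, 57, 71, 78}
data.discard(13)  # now {2, 6, 57, 71, 78}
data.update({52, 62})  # {2, 6, 52, 57, 62, 71, 78}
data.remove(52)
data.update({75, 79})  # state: {2, 6, 57, 62, 71, 75, 78, 79}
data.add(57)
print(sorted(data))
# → [2, 6, 57, 62, 71, 75, 78, 79]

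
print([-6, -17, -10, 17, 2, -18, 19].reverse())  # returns None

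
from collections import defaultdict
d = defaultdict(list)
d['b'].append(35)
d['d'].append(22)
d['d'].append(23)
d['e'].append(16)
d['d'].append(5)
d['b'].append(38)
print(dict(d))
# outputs {'b': [35, 38], 'd': [22, 23, 5], 'e': [16]}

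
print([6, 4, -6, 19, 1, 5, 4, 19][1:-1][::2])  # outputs [4, 19, 5]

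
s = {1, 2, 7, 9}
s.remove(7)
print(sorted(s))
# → [1, 2, 9]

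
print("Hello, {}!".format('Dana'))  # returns Hello, Dana!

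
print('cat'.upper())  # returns CAT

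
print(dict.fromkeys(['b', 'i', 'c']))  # {'b': None, 'i': None, 'c': None}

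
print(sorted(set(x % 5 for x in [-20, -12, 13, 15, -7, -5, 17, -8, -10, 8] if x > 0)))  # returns [0, 2, 3]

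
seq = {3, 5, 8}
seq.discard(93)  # {3, 5, 8}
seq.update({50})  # {3, 5, 8, 50}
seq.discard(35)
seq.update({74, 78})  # {3, 5, 8, 50, 74, 78}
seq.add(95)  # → {3, 5, 8, 50, 74, 78, 95}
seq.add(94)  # {3, 5, 8, 50, 74, 78, 94, 95}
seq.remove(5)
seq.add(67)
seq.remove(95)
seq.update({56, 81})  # {3, 8, 50, 56, 67, 74, 78, 81, 94}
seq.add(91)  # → {3, 8, 50, 56, 67, 74, 78, 81, 91, 94}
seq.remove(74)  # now {3, 8, 50, 56, 67, 78, 81, 91, 94}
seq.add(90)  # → {3, 8, 50, 56, 67, 78, 81, 90, 91, 94}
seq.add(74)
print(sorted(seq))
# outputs [3, 8, 50, 56, 67, 74, 78, 81, 90, 91, 94]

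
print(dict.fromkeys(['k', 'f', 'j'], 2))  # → {'k': 2, 'f': 2, 'j': 2}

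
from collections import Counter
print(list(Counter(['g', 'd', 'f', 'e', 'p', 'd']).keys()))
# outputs ['g', 'd', 'f', 'e', 'p']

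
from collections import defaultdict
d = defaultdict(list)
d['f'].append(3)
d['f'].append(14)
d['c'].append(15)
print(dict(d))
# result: {'f': [3, 14], 'c': [15]}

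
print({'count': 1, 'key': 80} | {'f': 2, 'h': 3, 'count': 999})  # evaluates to {'count': 999, 'key': 80, 'f': 2, 'h': 3}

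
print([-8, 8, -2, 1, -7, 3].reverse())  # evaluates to None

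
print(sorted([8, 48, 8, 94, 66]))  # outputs [8, 8, 48, 66, 94]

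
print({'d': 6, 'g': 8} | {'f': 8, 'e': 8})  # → {'d': 6, 'g': 8, 'f': 8, 'e': 8}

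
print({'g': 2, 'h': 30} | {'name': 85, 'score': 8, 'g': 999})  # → {'g': 999, 'h': 30, 'name': 85, 'score': 8}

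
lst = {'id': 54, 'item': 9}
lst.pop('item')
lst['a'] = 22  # {'id': 54, 'a': 22}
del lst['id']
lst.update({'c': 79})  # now {'a': 22, 'c': 79}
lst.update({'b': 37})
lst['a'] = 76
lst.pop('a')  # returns 76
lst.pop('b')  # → 37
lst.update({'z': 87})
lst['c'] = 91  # {'c': 91, 'z': 87}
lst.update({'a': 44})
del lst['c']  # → {'z': 87, 'a': 44}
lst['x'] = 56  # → {'z': 87, 'a': 44, 'x': 56}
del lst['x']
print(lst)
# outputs {'z': 87, 'a': 44}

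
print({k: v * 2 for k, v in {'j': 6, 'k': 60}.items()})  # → {'j': 12, 'k': 120}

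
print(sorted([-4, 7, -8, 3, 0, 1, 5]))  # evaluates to [-8, -4, 0, 1, 3, 5, 7]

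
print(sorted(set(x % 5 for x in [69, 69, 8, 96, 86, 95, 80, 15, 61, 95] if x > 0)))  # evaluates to [0, 1, 3, 4]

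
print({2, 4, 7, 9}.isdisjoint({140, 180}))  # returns True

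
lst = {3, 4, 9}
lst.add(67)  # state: {3, 4, 9, 67}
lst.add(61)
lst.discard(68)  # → {3, 4, 9, 61, 67}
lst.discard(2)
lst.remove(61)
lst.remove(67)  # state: {3, 4, 9}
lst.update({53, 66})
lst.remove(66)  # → {3, 4, 9, 53}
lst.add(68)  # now {3, 4, 9, 53, 68}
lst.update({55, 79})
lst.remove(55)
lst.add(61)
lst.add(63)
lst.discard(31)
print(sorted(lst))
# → [3, 4, 9, 53, 61, 63, 68, 79]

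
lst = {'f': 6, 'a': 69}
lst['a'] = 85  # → {'f': 6, 'a': 85}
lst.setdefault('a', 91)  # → 85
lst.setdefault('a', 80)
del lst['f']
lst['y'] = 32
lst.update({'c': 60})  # {'a': 85, 'y': 32, 'c': 60}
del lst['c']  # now {'a': 85, 'y': 32}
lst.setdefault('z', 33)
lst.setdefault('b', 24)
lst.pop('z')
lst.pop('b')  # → 24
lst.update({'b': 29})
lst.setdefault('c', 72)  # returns 72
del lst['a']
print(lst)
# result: {'y': 32, 'b': 29, 'c': 72}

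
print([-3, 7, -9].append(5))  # None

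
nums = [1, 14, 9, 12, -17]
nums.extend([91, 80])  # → [1, 14, 9, 12, -17, 91, 80]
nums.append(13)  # [1, 14, 9, 12, -17, 91, 80, 13]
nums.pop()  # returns 13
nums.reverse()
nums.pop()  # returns 1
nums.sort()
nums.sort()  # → [-17, 9, 12, 14, 80, 91]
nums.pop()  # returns 91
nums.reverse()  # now [80, 14, 12, 9, -17]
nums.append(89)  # [80, 14, 12, 9, -17, 89]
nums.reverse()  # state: [89, -17, 9, 12, 14, 80]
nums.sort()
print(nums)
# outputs [-17, 9, 12, 14, 80, 89]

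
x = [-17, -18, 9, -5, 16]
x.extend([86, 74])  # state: [-17, -18, 9, -5, 16, 86, 74]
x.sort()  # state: [-18, -17, -5, 9, 16, 74, 86]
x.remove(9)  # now [-18, -17, -5, 16, 74, 86]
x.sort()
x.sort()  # [-18, -17, -5, 16, 74, 86]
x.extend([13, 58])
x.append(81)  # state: [-18, -17, -5, 16, 74, 86, 13, 58, 81]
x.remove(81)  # [-18, -17, -5, 16, 74, 86, 13, 58]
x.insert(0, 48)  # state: [48, -18, -17, -5, 16, 74, 86, 13, 58]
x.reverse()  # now [58, 13, 86, 74, 16, -5, -17, -18, 48]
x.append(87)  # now [58, 13, 86, 74, 16, -5, -17, -18, 48, 87]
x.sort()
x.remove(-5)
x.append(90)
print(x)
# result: [-18, -17, 13, 16, 48, 58, 74, 86, 87, 90]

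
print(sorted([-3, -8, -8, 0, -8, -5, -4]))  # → [-8, -8, -8, -5, -4, -3, 0]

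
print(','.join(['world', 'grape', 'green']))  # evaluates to world,grape,green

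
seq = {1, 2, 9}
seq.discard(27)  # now {1, 2, 9}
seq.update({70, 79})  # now {1, 2, 9, 70, 79}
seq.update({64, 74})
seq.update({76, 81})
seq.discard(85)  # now {1, 2, 9, 64, 70, 74, 76, 79, 81}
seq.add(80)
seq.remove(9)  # {1, 2, 64, 70, 74, 76, 79, 80, 81}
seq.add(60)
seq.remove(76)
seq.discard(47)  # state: {1, 2, 60, 64, 70, 74, 79, 80, 81}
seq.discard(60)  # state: {1, 2, 64, 70, 74, 79, 80, 81}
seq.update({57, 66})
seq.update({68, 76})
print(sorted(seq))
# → [1, 2, 57, 64, 66, 68, 70, 74, 76, 79, 80, 81]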